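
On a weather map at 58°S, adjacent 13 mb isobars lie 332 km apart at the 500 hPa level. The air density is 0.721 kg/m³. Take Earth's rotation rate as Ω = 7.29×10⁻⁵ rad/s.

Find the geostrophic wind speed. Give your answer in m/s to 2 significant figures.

Coriolis parameter at 58°S:
f = 2Ω sin φ = 2 × 7.29×10⁻⁵ × sin 58° = 1.24×10⁻⁴ s⁻¹
Pressure gradient: |∂P/∂n| = 1300 Pa / 332000 m = 3.92×10⁻³ Pa/m
Geostrophic balance (pressure-gradient force = Coriolis force):
V_g = (1/(fρ)) |∂P/∂n| = 3.92×10⁻³ / (1.24×10⁻⁴ × 0.721) = 43.9 m/s

44 m/s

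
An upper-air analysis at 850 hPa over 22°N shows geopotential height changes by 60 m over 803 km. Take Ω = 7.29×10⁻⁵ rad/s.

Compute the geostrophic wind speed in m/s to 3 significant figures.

13.4 m/s

Coriolis parameter at 22°N:
f = 2Ω sin φ = 2 × 7.29×10⁻⁵ × sin 22° = 5.46×10⁻⁵ s⁻¹
Height gradient: |∂Z/∂n| = 60 m / 803000 m = 7.47×10⁻⁵
On a pressure surface, geostrophic balance gives V_g = (g/f)|∂Z/∂n|:
V_g = 9.81 × 7.47×10⁻⁵ / 5.46×10⁻⁵ = 13.4 m/s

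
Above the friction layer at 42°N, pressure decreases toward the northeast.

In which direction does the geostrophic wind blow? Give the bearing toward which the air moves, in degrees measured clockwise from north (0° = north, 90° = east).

The pressure-gradient force points toward the northeast (bearing 045°).
Geostrophic balance: in the Northern Hemisphere the Coriolis force deflects motion to the right, so the geostrophic wind blows 90° to the right of the pressure-gradient force (low pressure on the left).
Rotating 045° by 90° clockwise gives 135° — the wind blows toward the southeast.

135°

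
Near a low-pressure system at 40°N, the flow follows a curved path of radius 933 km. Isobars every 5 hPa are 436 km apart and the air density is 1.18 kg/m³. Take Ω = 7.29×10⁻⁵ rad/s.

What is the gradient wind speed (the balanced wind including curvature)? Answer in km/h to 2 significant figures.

34 km/h

Coriolis parameter at 40°N:
f = 2Ω sin φ = 2 × 7.29×10⁻⁵ × sin 40° = 9.37×10⁻⁵ s⁻¹
Pressure gradient: |∂P/∂n| = 500 Pa / 436000 m = 1.15×10⁻³ Pa/m
Geostrophic speed: V_g = |∂P/∂n|/(fρ) = 1.15×10⁻³/(9.37×10⁻⁵ × 1.18) = 10.4 m/s
Around a low, centrifugal force acts outward with Coriolis, so pressure-gradient force balances both:
(1/ρ)|∂P/∂n| = fV + V²/R  →  V² + fR·V − fR·V_g = 0
With fR = 9.37×10⁻⁵ × 933×10³ m = 87.4 m/s:
V = [−fR + √((fR)² + 4 fR V_g)]/2 = [−87.4 + √(87.4² + 4×87.4×10.4)]/2 = 9.37 m/s
Subgeostrophic (V < V_g = 10.4 m/s), as expected around a low.
Converting: 9.37 m/s × 3.6 = 34 km/h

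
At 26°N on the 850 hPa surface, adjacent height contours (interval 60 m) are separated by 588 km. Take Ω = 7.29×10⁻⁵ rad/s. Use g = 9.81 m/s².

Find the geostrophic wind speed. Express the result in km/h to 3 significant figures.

56.4 km/h

Coriolis parameter at 26°N:
f = 2Ω sin φ = 2 × 7.29×10⁻⁵ × sin 26° = 6.39×10⁻⁵ s⁻¹
Height gradient: |∂Z/∂n| = 60 m / 588000 m = 1.02×10⁻⁴
On a pressure surface, geostrophic balance gives V_g = (g/f)|∂Z/∂n|:
V_g = 9.81 × 1.02×10⁻⁴ / 6.39×10⁻⁵ = 15.7 m/s
Converting: 15.7 m/s × 3.6 = 56.4 km/h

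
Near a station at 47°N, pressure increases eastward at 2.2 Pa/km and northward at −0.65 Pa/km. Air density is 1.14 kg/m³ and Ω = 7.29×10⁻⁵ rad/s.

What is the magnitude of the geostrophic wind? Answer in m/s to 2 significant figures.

19 m/s

Coriolis parameter at 47°N:
f = 2Ω sin φ = 2 × 7.29×10⁻⁵ × sin 47° = 1.07×10⁻⁴ s⁻¹
Component geostrophic relations (x east, y north):
u_g = −(1/(fρ)) ∂P/∂y,  v_g = (1/(fρ)) ∂P/∂x
u_g = −(−0.65×10⁻³)/(1.07×10⁻⁴ × 1.14) = 5.35 m/s;  v_g = (2.2×10⁻³)/(1.07×10⁻⁴ × 1.14) = 18.1 m/s
|V_g| = √(u_g² + v_g²) = 18.9 m/s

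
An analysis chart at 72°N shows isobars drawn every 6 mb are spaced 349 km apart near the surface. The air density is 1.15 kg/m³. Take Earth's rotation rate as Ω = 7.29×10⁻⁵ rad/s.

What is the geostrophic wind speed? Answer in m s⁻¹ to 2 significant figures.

Coriolis parameter at 72°N:
f = 2Ω sin φ = 2 × 7.29×10⁻⁵ × sin 72° = 1.39×10⁻⁴ s⁻¹
Pressure gradient: |∂P/∂n| = 600 Pa / 349000 m = 1.72×10⁻³ Pa/m
Geostrophic balance (pressure-gradient force = Coriolis force):
V_g = (1/(fρ)) |∂P/∂n| = 1.72×10⁻³ / (1.39×10⁻⁴ × 1.15) = 10.8 m/s

11 m s⁻¹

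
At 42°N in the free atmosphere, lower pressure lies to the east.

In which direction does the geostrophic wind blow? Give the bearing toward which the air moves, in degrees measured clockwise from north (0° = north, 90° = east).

The pressure-gradient force points toward the east (bearing 090°).
Geostrophic balance: in the Northern Hemisphere the Coriolis force deflects motion to the right, so the geostrophic wind blows 90° to the right of the pressure-gradient force (low pressure on the left).
Rotating 090° by 90° clockwise gives 180° — the wind blows toward the south.

180°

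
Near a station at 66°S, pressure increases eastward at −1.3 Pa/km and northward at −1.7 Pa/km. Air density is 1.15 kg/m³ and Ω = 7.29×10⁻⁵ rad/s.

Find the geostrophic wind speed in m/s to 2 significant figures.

14 m/s

Coriolis parameter at 66°S:
f = 2Ω sin φ = 2 × 7.29×10⁻⁵ × sin 66° = 1.33×10⁻⁴ s⁻¹
In the Southern Hemisphere f is negative: f = −1.33×10⁻⁴ s⁻¹.
Component geostrophic relations (x east, y north):
u_g = −(1/(fρ)) ∂P/∂y,  v_g = (1/(fρ)) ∂P/∂x
u_g = −(−1.7×10⁻³)/(−1.33×10⁻⁴ × 1.15) = −11.1 m/s;  v_g = (−1.3×10⁻³)/(−1.33×10⁻⁴ × 1.15) = 8.49 m/s
|V_g| = √(u_g² + v_g²) = 14.0 m/s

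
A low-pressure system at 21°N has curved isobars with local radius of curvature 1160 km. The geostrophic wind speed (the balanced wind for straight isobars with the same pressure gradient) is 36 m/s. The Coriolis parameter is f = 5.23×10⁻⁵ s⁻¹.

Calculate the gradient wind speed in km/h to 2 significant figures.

91 km/h

Around a low, centrifugal force acts outward with Coriolis, so pressure-gradient force balances both:
(1/ρ)|∂P/∂n| = fV + V²/R  →  V² + fR·V − fR·V_g = 0
With fR = 5.23×10⁻⁵ × 1160×10³ m = 60.7 m/s:
V = [−fR + √((fR)² + 4 fR V_g)]/2 = [−60.7 + √(60.7² + 4×60.7×36)]/2 = 25.4 m/s
Subgeostrophic (V < V_g = 36 m/s), as expected around a low.
Converting: 25.4 m/s × 3.6 = 91 km/h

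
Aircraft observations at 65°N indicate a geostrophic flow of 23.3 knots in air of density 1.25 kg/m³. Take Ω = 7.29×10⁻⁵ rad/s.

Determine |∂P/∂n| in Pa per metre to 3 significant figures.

1.98×10⁻³ Pa/m

Coriolis parameter at 65°N:
f = 2Ω sin φ = 2 × 7.29×10⁻⁵ × sin 65° = 1.32×10⁻⁴ s⁻¹
Wind speed in SI: 23.3 knots = 12.0 m/s
Geostrophic balance rearranged: |∂P/∂n| = f ρ V_g
|∂P/∂n| = 1.32×10⁻⁴ × 1.25 × 12.0 = 1.98×10⁻³ Pa/m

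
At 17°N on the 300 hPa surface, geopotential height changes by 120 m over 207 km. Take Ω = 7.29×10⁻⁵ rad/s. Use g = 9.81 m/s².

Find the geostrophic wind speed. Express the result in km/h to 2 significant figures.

Coriolis parameter at 17°N:
f = 2Ω sin φ = 2 × 7.29×10⁻⁵ × sin 17° = 4.26×10⁻⁵ s⁻¹
Height gradient: |∂Z/∂n| = 120 m / 207000 m = 5.80×10⁻⁴
On a pressure surface, geostrophic balance gives V_g = (g/f)|∂Z/∂n|:
V_g = 9.81 × 5.80×10⁻⁴ / 4.26×10⁻⁵ = 133 m/s
Converting: 133 m/s × 3.6 = 480 km/h

480 km/h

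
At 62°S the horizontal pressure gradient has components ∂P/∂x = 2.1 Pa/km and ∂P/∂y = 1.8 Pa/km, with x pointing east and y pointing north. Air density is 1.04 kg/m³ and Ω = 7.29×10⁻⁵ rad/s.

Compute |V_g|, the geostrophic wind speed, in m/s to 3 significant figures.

Coriolis parameter at 62°S:
f = 2Ω sin φ = 2 × 7.29×10⁻⁵ × sin 62° = 1.29×10⁻⁴ s⁻¹
In the Southern Hemisphere f is negative: f = −1.29×10⁻⁴ s⁻¹.
Component geostrophic relations (x east, y north):
u_g = −(1/(fρ)) ∂P/∂y,  v_g = (1/(fρ)) ∂P/∂x
u_g = −(1.8×10⁻³)/(−1.29×10⁻⁴ × 1.04) = 13.4 m/s;  v_g = (2.1×10⁻³)/(−1.29×10⁻⁴ × 1.04) = −15.7 m/s
|V_g| = √(u_g² + v_g²) = 20.7 m/s

20.7 m/s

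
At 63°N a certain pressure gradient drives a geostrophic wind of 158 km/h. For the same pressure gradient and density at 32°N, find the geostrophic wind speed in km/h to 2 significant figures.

With the same pressure gradient and density, V_g ∝ 1/f ∝ 1/sin φ.
V₂ = V₁ · sin φ₁ / sin φ₂ = 158 × sin 63° / sin 32°
V₂ = 158 × 0.8910/0.5299 = 270 km/h

270 km/h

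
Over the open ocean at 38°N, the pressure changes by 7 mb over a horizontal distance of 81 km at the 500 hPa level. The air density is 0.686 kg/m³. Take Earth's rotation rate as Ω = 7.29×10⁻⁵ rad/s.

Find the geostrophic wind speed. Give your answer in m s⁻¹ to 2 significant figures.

Coriolis parameter at 38°N:
f = 2Ω sin φ = 2 × 7.29×10⁻⁵ × sin 38° = 8.98×10⁻⁵ s⁻¹
Pressure gradient: |∂P/∂n| = 700 Pa / 81000 m = 8.64×10⁻³ Pa/m
Geostrophic balance (pressure-gradient force = Coriolis force):
V_g = (1/(fρ)) |∂P/∂n| = 8.64×10⁻³ / (8.98×10⁻⁵ × 0.686) = 140 m/s

140 m s⁻¹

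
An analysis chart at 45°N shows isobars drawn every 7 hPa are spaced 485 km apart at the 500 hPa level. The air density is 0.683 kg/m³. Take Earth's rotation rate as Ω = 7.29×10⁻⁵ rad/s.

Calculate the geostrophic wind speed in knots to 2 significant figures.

Coriolis parameter at 45°N:
f = 2Ω sin φ = 2 × 7.29×10⁻⁵ × sin 45° = 1.03×10⁻⁴ s⁻¹
Pressure gradient: |∂P/∂n| = 700 Pa / 485000 m = 1.44×10⁻³ Pa/m
Geostrophic balance (pressure-gradient force = Coriolis force):
V_g = (1/(fρ)) |∂P/∂n| = 1.44×10⁻³ / (1.03×10⁻⁴ × 0.683) = 20.5 m/s
Converting: 20.5 m/s × 1.944 = 40 knots

40 knots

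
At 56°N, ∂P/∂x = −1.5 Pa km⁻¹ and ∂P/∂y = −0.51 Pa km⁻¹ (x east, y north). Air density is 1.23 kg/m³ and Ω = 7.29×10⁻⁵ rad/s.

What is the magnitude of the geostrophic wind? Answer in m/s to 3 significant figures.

10.7 m/s

Coriolis parameter at 56°N:
f = 2Ω sin φ = 2 × 7.29×10⁻⁵ × sin 56° = 1.21×10⁻⁴ s⁻¹
Component geostrophic relations (x east, y north):
u_g = −(1/(fρ)) ∂P/∂y,  v_g = (1/(fρ)) ∂P/∂x
u_g = −(−0.51×10⁻³)/(1.21×10⁻⁴ × 1.23) = 3.43 m/s;  v_g = (−1.5×10⁻³)/(1.21×10⁻⁴ × 1.23) = −10.1 m/s
|V_g| = √(u_g² + v_g²) = 10.7 m/s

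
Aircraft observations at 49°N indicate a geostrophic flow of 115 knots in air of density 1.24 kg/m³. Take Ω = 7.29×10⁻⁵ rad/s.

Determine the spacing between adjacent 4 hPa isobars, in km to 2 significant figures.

50 km

Coriolis parameter at 49°N:
f = 2Ω sin φ = 2 × 7.29×10⁻⁵ × sin 49° = 1.10×10⁻⁴ s⁻¹
Wind speed in SI: 115 knots = 59.2 m/s
Geostrophic balance rearranged: |∂P/∂n| = f ρ V_g
|∂P/∂n| = 1.10×10⁻⁴ × 1.24 × 59.2 = 8.07×10⁻³ Pa/m
Isobar spacing: Δn = ΔP/|∂P/∂n| = 400 Pa / 8.07×10⁻³ Pa/m = 49552 m ≈ 50 km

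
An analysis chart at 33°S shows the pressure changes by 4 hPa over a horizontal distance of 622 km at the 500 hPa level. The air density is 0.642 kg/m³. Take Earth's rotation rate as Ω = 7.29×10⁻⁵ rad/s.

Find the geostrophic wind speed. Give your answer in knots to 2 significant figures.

Coriolis parameter at 33°S:
f = 2Ω sin φ = 2 × 7.29×10⁻⁵ × sin 33° = 7.94×10⁻⁵ s⁻¹
Pressure gradient: |∂P/∂n| = 400 Pa / 622000 m = 6.43×10⁻⁴ Pa/m
Geostrophic balance (pressure-gradient force = Coriolis force):
V_g = (1/(fρ)) |∂P/∂n| = 6.43×10⁻⁴ / (7.94×10⁻⁵ × 0.642) = 12.6 m/s
Converting: 12.6 m/s × 1.944 = 25 knots

25 knots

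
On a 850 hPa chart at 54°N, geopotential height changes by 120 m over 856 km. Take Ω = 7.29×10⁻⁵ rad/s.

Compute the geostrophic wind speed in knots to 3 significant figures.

22.7 knots

Coriolis parameter at 54°N:
f = 2Ω sin φ = 2 × 7.29×10⁻⁵ × sin 54° = 1.18×10⁻⁴ s⁻¹
Height gradient: |∂Z/∂n| = 120 m / 856000 m = 1.40×10⁻⁴
On a pressure surface, geostrophic balance gives V_g = (g/f)|∂Z/∂n|:
V_g = 9.81 × 1.40×10⁻⁴ / 1.18×10⁻⁴ = 11.7 m/s
Converting: 11.7 m/s × 1.944 = 22.7 knots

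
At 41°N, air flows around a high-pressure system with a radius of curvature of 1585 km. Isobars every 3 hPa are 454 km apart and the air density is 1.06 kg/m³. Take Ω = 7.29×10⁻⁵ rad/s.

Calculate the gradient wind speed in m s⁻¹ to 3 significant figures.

Coriolis parameter at 41°N:
f = 2Ω sin φ = 2 × 7.29×10⁻⁵ × sin 41° = 9.57×10⁻⁵ s⁻¹
Pressure gradient: |∂P/∂n| = 300 Pa / 454000 m = 6.61×10⁻⁴ Pa/m
Geostrophic speed: V_g = |∂P/∂n|/(fρ) = 6.61×10⁻⁴/(9.57×10⁻⁵ × 1.06) = 6.52 m/s
Around a high, pressure-gradient force acts outward with centrifugal, so Coriolis balances both:
fV = (1/ρ)|∂P/∂n| + V²/R  →  V² − fR·V + fR·V_g = 0
With fR = 9.57×10⁻⁵ × 1585×10³ m = 152 m/s:
V = [fR − √((fR)² − 4 fR V_g)]/2 = [152 − √(152² − 4×152×6.52)]/2 = 6.82 m/s
Supergeostrophic (V > V_g = 6.52 m/s), as expected around a high.

6.82 m s⁻¹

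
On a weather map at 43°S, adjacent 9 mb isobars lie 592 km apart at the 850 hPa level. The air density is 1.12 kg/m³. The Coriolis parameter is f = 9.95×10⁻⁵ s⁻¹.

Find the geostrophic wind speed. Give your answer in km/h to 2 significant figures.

49 km/h

Pressure gradient: |∂P/∂n| = 900 Pa / 592000 m = 1.52×10⁻³ Pa/m
Geostrophic balance (pressure-gradient force = Coriolis force):
V_g = (1/(fρ)) |∂P/∂n| = 1.52×10⁻³ / (9.95×10⁻⁵ × 1.12) = 13.6 m/s
Converting: 13.6 m/s × 3.6 = 49 km/h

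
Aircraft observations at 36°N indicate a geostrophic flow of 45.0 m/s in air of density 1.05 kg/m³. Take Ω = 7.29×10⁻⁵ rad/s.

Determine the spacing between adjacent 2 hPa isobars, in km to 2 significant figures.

Coriolis parameter at 36°N:
f = 2Ω sin φ = 2 × 7.29×10⁻⁵ × sin 36° = 8.57×10⁻⁵ s⁻¹
Geostrophic balance rearranged: |∂P/∂n| = f ρ V_g
|∂P/∂n| = 8.57×10⁻⁵ × 1.05 × 45.0 = 4.05×10⁻³ Pa/m
Isobar spacing: Δn = ΔP/|∂P/∂n| = 200 Pa / 4.05×10⁻³ Pa/m = 49391 m ≈ 49 km

49 km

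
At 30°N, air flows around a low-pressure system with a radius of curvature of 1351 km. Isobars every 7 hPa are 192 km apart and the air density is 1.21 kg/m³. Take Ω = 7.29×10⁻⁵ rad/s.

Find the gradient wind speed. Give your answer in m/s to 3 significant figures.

Coriolis parameter at 30°N:
f = 2Ω sin φ = 2 × 7.29×10⁻⁵ × sin 30° = 7.29×10⁻⁵ s⁻¹
Pressure gradient: |∂P/∂n| = 700 Pa / 192000 m = 3.65×10⁻³ Pa/m
Geostrophic speed: V_g = |∂P/∂n|/(fρ) = 3.65×10⁻³/(7.29×10⁻⁵ × 1.21) = 41.3 m/s
Around a low, centrifugal force acts outward with Coriolis, so pressure-gradient force balances both:
(1/ρ)|∂P/∂n| = fV + V²/R  →  V² + fR·V − fR·V_g = 0
With fR = 7.29×10⁻⁵ × 1351×10³ m = 98.5 m/s:
V = [−fR + √((fR)² + 4 fR V_g)]/2 = [−98.5 + √(98.5² + 4×98.5×41.3)]/2 = 31.4 m/s
Subgeostrophic (V < V_g = 41.3 m/s), as expected around a low.

31.4 m/s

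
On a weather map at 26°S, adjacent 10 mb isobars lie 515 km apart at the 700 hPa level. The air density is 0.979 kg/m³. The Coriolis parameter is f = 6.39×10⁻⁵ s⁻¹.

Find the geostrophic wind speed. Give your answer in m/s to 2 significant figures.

Pressure gradient: |∂P/∂n| = 1000 Pa / 515000 m = 1.94×10⁻³ Pa/m
Geostrophic balance (pressure-gradient force = Coriolis force):
V_g = (1/(fρ)) |∂P/∂n| = 1.94×10⁻³ / (6.39×10⁻⁵ × 0.979) = 31.0 m/s

31 m/s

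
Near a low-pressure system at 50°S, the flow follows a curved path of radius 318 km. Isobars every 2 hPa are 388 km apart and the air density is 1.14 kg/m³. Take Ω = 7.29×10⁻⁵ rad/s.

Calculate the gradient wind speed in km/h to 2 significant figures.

Coriolis parameter at 50°S:
f = 2Ω sin φ = 2 × 7.29×10⁻⁵ × sin 50° = 1.12×10⁻⁴ s⁻¹
Pressure gradient: |∂P/∂n| = 200 Pa / 388000 m = 5.15×10⁻⁴ Pa/m
Geostrophic speed: V_g = |∂P/∂n|/(fρ) = 5.15×10⁻⁴/(1.12×10⁻⁴ × 1.14) = 4.05 m/s
Around a low, centrifugal force acts outward with Coriolis, so pressure-gradient force balances both:
(1/ρ)|∂P/∂n| = fV + V²/R  →  V² + fR·V − fR·V_g = 0
With fR = 1.12×10⁻⁴ × 318×10³ m = 35.5 m/s:
V = [−fR + √((fR)² + 4 fR V_g)]/2 = [−35.5 + √(35.5² + 4×35.5×4.05)]/2 = 3.67 m/s
Subgeostrophic (V < V_g = 4.05 m/s), as expected around a low.
Converting: 3.67 m/s × 3.6 = 13 km/h

13 km/h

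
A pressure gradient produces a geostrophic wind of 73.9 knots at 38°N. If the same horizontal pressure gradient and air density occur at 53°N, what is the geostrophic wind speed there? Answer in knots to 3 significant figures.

57.0 knots

With the same pressure gradient and density, V_g ∝ 1/f ∝ 1/sin φ.
V₂ = V₁ · sin φ₁ / sin φ₂ = 73.9 × sin 38° / sin 53°
V₂ = 73.9 × 0.6157/0.7986 = 57.0 knots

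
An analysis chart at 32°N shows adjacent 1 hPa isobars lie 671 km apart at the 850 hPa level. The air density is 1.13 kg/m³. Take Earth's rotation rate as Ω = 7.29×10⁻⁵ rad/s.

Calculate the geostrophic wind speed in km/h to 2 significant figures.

Coriolis parameter at 32°N:
f = 2Ω sin φ = 2 × 7.29×10⁻⁵ × sin 32° = 7.73×10⁻⁵ s⁻¹
Pressure gradient: |∂P/∂n| = 100 Pa / 671000 m = 1.49×10⁻⁴ Pa/m
Geostrophic balance (pressure-gradient force = Coriolis force):
V_g = (1/(fρ)) |∂P/∂n| = 1.49×10⁻⁴ / (7.73×10⁻⁵ × 1.13) = 1.71 m/s
Converting: 1.71 m/s × 3.6 = 6.1 km/h

6.1 km/h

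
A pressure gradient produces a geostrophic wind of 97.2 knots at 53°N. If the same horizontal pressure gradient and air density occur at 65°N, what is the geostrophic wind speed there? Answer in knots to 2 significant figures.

86 knots

With the same pressure gradient and density, V_g ∝ 1/f ∝ 1/sin φ.
V₂ = V₁ · sin φ₁ / sin φ₂ = 97.2 × sin 53° / sin 65°
V₂ = 97.2 × 0.7986/0.9063 = 86 knots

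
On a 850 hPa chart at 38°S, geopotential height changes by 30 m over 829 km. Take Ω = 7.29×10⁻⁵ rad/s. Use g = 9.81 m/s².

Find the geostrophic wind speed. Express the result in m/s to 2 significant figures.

Coriolis parameter at 38°S:
f = 2Ω sin φ = 2 × 7.29×10⁻⁵ × sin 38° = 8.98×10⁻⁵ s⁻¹
Height gradient: |∂Z/∂n| = 30 m / 829000 m = 3.62×10⁻⁵
On a pressure surface, geostrophic balance gives V_g = (g/f)|∂Z/∂n|:
V_g = 9.81 × 3.62×10⁻⁵ / 8.98×10⁻⁵ = 3.95 m/s

4.0 m/s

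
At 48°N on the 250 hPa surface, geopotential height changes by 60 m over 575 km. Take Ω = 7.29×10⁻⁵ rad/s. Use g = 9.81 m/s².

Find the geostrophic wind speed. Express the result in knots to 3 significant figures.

Coriolis parameter at 48°N:
f = 2Ω sin φ = 2 × 7.29×10⁻⁵ × sin 48° = 1.08×10⁻⁴ s⁻¹
Height gradient: |∂Z/∂n| = 60 m / 575000 m = 1.04×10⁻⁴
On a pressure surface, geostrophic balance gives V_g = (g/f)|∂Z/∂n|:
V_g = 9.81 × 1.04×10⁻⁴ / 1.08×10⁻⁴ = 9.45 m/s
Converting: 9.45 m/s × 1.944 = 18.4 knots

18.4 knots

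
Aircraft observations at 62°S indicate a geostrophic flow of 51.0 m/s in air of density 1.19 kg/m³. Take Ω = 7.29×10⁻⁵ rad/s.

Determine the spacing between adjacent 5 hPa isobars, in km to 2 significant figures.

Coriolis parameter at 62°S:
f = 2Ω sin φ = 2 × 7.29×10⁻⁵ × sin 62° = 1.29×10⁻⁴ s⁻¹
Geostrophic balance rearranged: |∂P/∂n| = f ρ V_g
|∂P/∂n| = 1.29×10⁻⁴ × 1.19 × 51.0 = 7.81×10⁻³ Pa/m
Isobar spacing: Δn = ΔP/|∂P/∂n| = 500 Pa / 7.81×10⁻³ Pa/m = 63997 m ≈ 64 km

64 km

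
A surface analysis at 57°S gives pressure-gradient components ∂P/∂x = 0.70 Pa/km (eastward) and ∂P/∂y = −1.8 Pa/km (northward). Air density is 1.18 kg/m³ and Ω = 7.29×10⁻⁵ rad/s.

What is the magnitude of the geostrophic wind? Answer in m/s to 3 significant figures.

13.4 m/s

Coriolis parameter at 57°S:
f = 2Ω sin φ = 2 × 7.29×10⁻⁵ × sin 57° = 1.22×10⁻⁴ s⁻¹
In the Southern Hemisphere f is negative: f = −1.22×10⁻⁴ s⁻¹.
Component geostrophic relations (x east, y north):
u_g = −(1/(fρ)) ∂P/∂y,  v_g = (1/(fρ)) ∂P/∂x
u_g = −(−1.8×10⁻³)/(−1.22×10⁻⁴ × 1.18) = −12.5 m/s;  v_g = (0.70×10⁻³)/(−1.22×10⁻⁴ × 1.18) = −4.85 m/s
|V_g| = √(u_g² + v_g²) = 13.4 m/s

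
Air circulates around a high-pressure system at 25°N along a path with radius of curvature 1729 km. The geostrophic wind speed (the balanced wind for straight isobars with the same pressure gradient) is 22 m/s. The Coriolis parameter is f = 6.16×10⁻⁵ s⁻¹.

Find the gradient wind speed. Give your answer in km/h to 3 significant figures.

Around a high, pressure-gradient force acts outward with centrifugal, so Coriolis balances both:
fV = (1/ρ)|∂P/∂n| + V²/R  →  V² − fR·V + fR·V_g = 0
With fR = 6.16×10⁻⁵ × 1729×10³ m = 107 m/s:
V = [fR − √((fR)² − 4 fR V_g)]/2 = [107 − √(107² − 4×107×22)]/2 = 31.1 m/s
Supergeostrophic (V > V_g = 22 m/s), as expected around a high.
Converting: 31.1 m/s × 3.6 = 112 km/h

112 km/h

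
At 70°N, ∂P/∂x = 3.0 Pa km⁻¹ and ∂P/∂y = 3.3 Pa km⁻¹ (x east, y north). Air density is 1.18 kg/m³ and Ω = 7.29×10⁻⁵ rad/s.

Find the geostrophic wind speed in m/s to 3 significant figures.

Coriolis parameter at 70°N:
f = 2Ω sin φ = 2 × 7.29×10⁻⁵ × sin 70° = 1.37×10⁻⁴ s⁻¹
Component geostrophic relations (x east, y north):
u_g = −(1/(fρ)) ∂P/∂y,  v_g = (1/(fρ)) ∂P/∂x
u_g = −(3.3×10⁻³)/(1.37×10⁻⁴ × 1.18) = −20.4 m/s;  v_g = (3.0×10⁻³)/(1.37×10⁻⁴ × 1.18) = 18.6 m/s
|V_g| = √(u_g² + v_g²) = 27.6 m/s

27.6 m/s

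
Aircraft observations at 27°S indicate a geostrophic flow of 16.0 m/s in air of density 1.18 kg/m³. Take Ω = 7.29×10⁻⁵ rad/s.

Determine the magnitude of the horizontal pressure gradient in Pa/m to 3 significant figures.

Coriolis parameter at 27°S:
f = 2Ω sin φ = 2 × 7.29×10⁻⁵ × sin 27° = 6.62×10⁻⁵ s⁻¹
Geostrophic balance rearranged: |∂P/∂n| = f ρ V_g
|∂P/∂n| = 6.62×10⁻⁵ × 1.18 × 16.0 = 1.25×10⁻³ Pa/m

1.25×10⁻³ Pa/m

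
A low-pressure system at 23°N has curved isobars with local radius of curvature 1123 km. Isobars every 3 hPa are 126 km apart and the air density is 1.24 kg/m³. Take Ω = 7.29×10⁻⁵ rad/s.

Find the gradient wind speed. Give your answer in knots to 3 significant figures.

Coriolis parameter at 23°N:
f = 2Ω sin φ = 2 × 7.29×10⁻⁵ × sin 23° = 5.70×10⁻⁵ s⁻¹
Pressure gradient: |∂P/∂n| = 300 Pa / 126000 m = 2.38×10⁻³ Pa/m
Geostrophic speed: V_g = |∂P/∂n|/(fρ) = 2.38×10⁻³/(5.70×10⁻⁵ × 1.24) = 33.7 m/s
Around a low, centrifugal force acts outward with Coriolis, so pressure-gradient force balances both:
(1/ρ)|∂P/∂n| = fV + V²/R  →  V² + fR·V − fR·V_g = 0
With fR = 5.70×10⁻⁵ × 1123×10³ m = 64.0 m/s:
V = [−fR + √((fR)² + 4 fR V_g)]/2 = [−64.0 + √(64.0² + 4×64.0×33.7)]/2 = 24.4 m/s
Subgeostrophic (V < V_g = 33.7 m/s), as expected around a low.
Converting: 24.4 m/s × 1.944 = 47.4 knots

47.4 knots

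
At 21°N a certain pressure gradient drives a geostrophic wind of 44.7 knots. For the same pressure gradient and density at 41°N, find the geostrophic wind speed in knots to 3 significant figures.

24.4 knots

With the same pressure gradient and density, V_g ∝ 1/f ∝ 1/sin φ.
V₂ = V₁ · sin φ₁ / sin φ₂ = 44.7 × sin 21° / sin 41°
V₂ = 44.7 × 0.3584/0.6561 = 24.4 knots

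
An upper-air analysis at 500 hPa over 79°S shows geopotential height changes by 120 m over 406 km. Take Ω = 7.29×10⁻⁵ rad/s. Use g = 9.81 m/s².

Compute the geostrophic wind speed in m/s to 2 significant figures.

20 m/s

Coriolis parameter at 79°S:
f = 2Ω sin φ = 2 × 7.29×10⁻⁵ × sin 79° = 1.43×10⁻⁴ s⁻¹
Height gradient: |∂Z/∂n| = 120 m / 406000 m = 2.96×10⁻⁴
On a pressure surface, geostrophic balance gives V_g = (g/f)|∂Z/∂n|:
V_g = 9.81 × 2.96×10⁻⁴ / 1.43×10⁻⁴ = 20.3 m/s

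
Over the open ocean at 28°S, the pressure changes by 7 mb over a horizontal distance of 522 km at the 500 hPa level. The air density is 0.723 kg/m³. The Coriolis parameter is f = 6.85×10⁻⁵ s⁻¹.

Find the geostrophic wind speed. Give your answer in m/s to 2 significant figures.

Pressure gradient: |∂P/∂n| = 700 Pa / 522000 m = 1.34×10⁻³ Pa/m
Geostrophic balance (pressure-gradient force = Coriolis force):
V_g = (1/(fρ)) |∂P/∂n| = 1.34×10⁻³ / (6.85×10⁻⁵ × 0.723) = 27.1 m/s

27 m/s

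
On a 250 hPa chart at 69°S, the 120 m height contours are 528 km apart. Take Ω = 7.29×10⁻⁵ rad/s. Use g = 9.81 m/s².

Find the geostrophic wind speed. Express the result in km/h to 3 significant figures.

59.0 km/h

Coriolis parameter at 69°S:
f = 2Ω sin φ = 2 × 7.29×10⁻⁵ × sin 69° = 1.36×10⁻⁴ s⁻¹
Height gradient: |∂Z/∂n| = 120 m / 528000 m = 2.27×10⁻⁴
On a pressure surface, geostrophic balance gives V_g = (g/f)|∂Z/∂n|:
V_g = 9.81 × 2.27×10⁻⁴ / 1.36×10⁻⁴ = 16.4 m/s
Converting: 16.4 m/s × 3.6 = 59.0 km/h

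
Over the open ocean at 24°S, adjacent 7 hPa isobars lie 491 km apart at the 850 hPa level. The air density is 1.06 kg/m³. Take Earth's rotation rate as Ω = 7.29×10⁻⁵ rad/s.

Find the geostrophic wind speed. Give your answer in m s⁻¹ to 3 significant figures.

22.7 m s⁻¹

Coriolis parameter at 24°S:
f = 2Ω sin φ = 2 × 7.29×10⁻⁵ × sin 24° = 5.93×10⁻⁵ s⁻¹
Pressure gradient: |∂P/∂n| = 700 Pa / 491000 m = 1.43×10⁻³ Pa/m
Geostrophic balance (pressure-gradient force = Coriolis force):
V_g = (1/(fρ)) |∂P/∂n| = 1.43×10⁻³ / (5.93×10⁻⁵ × 1.06) = 22.7 m/s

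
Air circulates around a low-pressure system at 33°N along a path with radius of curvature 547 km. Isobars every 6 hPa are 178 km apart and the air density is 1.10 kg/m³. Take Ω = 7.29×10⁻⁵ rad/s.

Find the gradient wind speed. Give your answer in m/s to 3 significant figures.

Coriolis parameter at 33°N:
f = 2Ω sin φ = 2 × 7.29×10⁻⁵ × sin 33° = 7.94×10⁻⁵ s⁻¹
Pressure gradient: |∂P/∂n| = 600 Pa / 178000 m = 3.37×10⁻³ Pa/m
Geostrophic speed: V_g = |∂P/∂n|/(fρ) = 3.37×10⁻³/(7.94×10⁻⁵ × 1.10) = 38.6 m/s
Around a low, centrifugal force acts outward with Coriolis, so pressure-gradient force balances both:
(1/ρ)|∂P/∂n| = fV + V²/R  →  V² + fR·V − fR·V_g = 0
With fR = 7.94×10⁻⁵ × 547×10³ m = 43.4 m/s:
V = [−fR + √((fR)² + 4 fR V_g)]/2 = [−43.4 + √(43.4² + 4×43.4×38.6)]/2 = 24.6 m/s
Subgeostrophic (V < V_g = 38.6 m/s), as expected around a low.

24.6 m/s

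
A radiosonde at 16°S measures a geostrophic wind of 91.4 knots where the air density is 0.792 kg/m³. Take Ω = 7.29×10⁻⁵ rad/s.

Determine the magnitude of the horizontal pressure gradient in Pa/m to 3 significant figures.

Coriolis parameter at 16°S:
f = 2Ω sin φ = 2 × 7.29×10⁻⁵ × sin 16° = 4.02×10⁻⁵ s⁻¹
Wind speed in SI: 91.4 knots = 47.0 m/s
Geostrophic balance rearranged: |∂P/∂n| = f ρ V_g
|∂P/∂n| = 4.02×10⁻⁵ × 0.792 × 47.0 = 1.50×10⁻³ Pa/m

1.50×10⁻³ Pa/m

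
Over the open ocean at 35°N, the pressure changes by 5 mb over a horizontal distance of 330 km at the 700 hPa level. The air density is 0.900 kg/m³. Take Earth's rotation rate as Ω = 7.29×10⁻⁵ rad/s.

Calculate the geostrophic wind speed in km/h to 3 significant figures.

Coriolis parameter at 35°N:
f = 2Ω sin φ = 2 × 7.29×10⁻⁵ × sin 35° = 8.36×10⁻⁵ s⁻¹
Pressure gradient: |∂P/∂n| = 500 Pa / 330000 m = 1.52×10⁻³ Pa/m
Geostrophic balance (pressure-gradient force = Coriolis force):
V_g = (1/(fρ)) |∂P/∂n| = 1.52×10⁻³ / (8.36×10⁻⁵ × 0.900) = 20.1 m/s
Converting: 20.1 m/s × 3.6 = 72.5 km/h

72.5 km/h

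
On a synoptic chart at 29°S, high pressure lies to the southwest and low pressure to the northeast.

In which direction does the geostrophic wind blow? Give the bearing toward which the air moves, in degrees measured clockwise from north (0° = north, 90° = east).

The pressure-gradient force points toward the northeast (bearing 045°).
Geostrophic balance: in the Southern Hemisphere the Coriolis force deflects motion to the left, so the geostrophic wind blows 90° to the left of the pressure-gradient force (low pressure on the right).
Rotating 045° by 90° counterclockwise gives 315° — the wind blows toward the northwest.

315°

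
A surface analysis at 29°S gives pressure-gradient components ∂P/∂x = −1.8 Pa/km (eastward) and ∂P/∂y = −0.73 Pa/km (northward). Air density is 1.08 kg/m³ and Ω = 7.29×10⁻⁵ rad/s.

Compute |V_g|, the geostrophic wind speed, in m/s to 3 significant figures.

Coriolis parameter at 29°S:
f = 2Ω sin φ = 2 × 7.29×10⁻⁵ × sin 29° = 7.07×10⁻⁵ s⁻¹
In the Southern Hemisphere f is negative: f = −7.07×10⁻⁵ s⁻¹.
Component geostrophic relations (x east, y north):
u_g = −(1/(fρ)) ∂P/∂y,  v_g = (1/(fρ)) ∂P/∂x
u_g = −(−0.73×10⁻³)/(−7.07×10⁻⁵ × 1.08) = −9.56 m/s;  v_g = (−1.8×10⁻³)/(−7.07×10⁻⁵ × 1.08) = 23.6 m/s
|V_g| = √(u_g² + v_g²) = 25.4 m/s

25.4 m/s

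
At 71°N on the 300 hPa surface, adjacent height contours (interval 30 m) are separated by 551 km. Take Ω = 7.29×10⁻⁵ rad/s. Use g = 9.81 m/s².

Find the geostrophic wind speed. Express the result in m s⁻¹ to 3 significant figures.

Coriolis parameter at 71°N:
f = 2Ω sin φ = 2 × 7.29×10⁻⁵ × sin 71° = 1.38×10⁻⁴ s⁻¹
Height gradient: |∂Z/∂n| = 30 m / 551000 m = 5.44×10⁻⁵
On a pressure surface, geostrophic balance gives V_g = (g/f)|∂Z/∂n|:
V_g = 9.81 × 5.44×10⁻⁵ / 1.38×10⁻⁴ = 3.87 m/s

3.87 m s⁻¹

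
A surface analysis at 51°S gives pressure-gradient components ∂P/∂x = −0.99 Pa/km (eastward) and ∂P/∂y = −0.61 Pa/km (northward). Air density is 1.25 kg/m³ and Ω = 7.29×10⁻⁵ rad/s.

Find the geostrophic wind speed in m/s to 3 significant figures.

8.21 m/s

Coriolis parameter at 51°S:
f = 2Ω sin φ = 2 × 7.29×10⁻⁵ × sin 51° = 1.13×10⁻⁴ s⁻¹
In the Southern Hemisphere f is negative: f = −1.13×10⁻⁴ s⁻¹.
Component geostrophic relations (x east, y north):
u_g = −(1/(fρ)) ∂P/∂y,  v_g = (1/(fρ)) ∂P/∂x
u_g = −(−0.61×10⁻³)/(−1.13×10⁻⁴ × 1.25) = −4.31 m/s;  v_g = (−0.99×10⁻³)/(−1.13×10⁻⁴ × 1.25) = 6.99 m/s
|V_g| = √(u_g² + v_g²) = 8.21 m/s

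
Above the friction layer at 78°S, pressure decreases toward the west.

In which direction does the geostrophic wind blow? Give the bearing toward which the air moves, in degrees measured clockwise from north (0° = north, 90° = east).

The pressure-gradient force points toward the west (bearing 270°).
Geostrophic balance: in the Southern Hemisphere the Coriolis force deflects motion to the left, so the geostrophic wind blows 90° to the left of the pressure-gradient force (low pressure on the right).
Rotating 270° by 90° counterclockwise gives 180° — the wind blows toward the south.

180°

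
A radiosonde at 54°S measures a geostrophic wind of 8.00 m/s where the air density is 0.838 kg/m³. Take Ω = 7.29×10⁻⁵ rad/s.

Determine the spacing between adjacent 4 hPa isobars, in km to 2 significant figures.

Coriolis parameter at 54°S:
f = 2Ω sin φ = 2 × 7.29×10⁻⁵ × sin 54° = 1.18×10⁻⁴ s⁻¹
Geostrophic balance rearranged: |∂P/∂n| = f ρ V_g
|∂P/∂n| = 1.18×10⁻⁴ × 0.838 × 8.00 = 7.91×10⁻⁴ Pa/m
Isobar spacing: Δn = ΔP/|∂P/∂n| = 400 Pa / 7.91×10⁻⁴ Pa/m = 505837 m ≈ 510 km

510 km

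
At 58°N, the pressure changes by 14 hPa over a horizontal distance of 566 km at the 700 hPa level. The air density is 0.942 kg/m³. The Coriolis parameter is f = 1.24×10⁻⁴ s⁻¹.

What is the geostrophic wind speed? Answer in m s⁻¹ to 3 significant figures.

Pressure gradient: |∂P/∂n| = 1400 Pa / 566000 m = 2.47×10⁻³ Pa/m
Geostrophic balance (pressure-gradient force = Coriolis force):
V_g = (1/(fρ)) |∂P/∂n| = 2.47×10⁻³ / (1.24×10⁻⁴ × 0.942) = 21.2 m/s

21.2 m s⁻¹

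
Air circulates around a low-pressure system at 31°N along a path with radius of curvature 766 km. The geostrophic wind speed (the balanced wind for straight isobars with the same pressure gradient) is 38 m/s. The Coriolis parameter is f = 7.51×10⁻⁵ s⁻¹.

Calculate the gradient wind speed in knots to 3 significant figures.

50.8 knots

Around a low, centrifugal force acts outward with Coriolis, so pressure-gradient force balances both:
(1/ρ)|∂P/∂n| = fV + V²/R  →  V² + fR·V − fR·V_g = 0
With fR = 7.51×10⁻⁵ × 766×10³ m = 57.5 m/s:
V = [−fR + √((fR)² + 4 fR V_g)]/2 = [−57.5 + √(57.5² + 4×57.5×38)]/2 = 26.1 m/s
Subgeostrophic (V < V_g = 38 m/s), as expected around a low.
Converting: 26.1 m/s × 1.944 = 50.8 knots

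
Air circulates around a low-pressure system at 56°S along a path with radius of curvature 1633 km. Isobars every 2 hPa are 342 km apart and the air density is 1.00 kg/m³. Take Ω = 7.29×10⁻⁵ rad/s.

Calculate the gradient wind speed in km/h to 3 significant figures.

Coriolis parameter at 56°S:
f = 2Ω sin φ = 2 × 7.29×10⁻⁵ × sin 56° = 1.21×10⁻⁴ s⁻¹
Pressure gradient: |∂P/∂n| = 200 Pa / 342000 m = 5.85×10⁻⁴ Pa/m
Geostrophic speed: V_g = |∂P/∂n|/(fρ) = 5.85×10⁻⁴/(1.21×10⁻⁴ × 1.00) = 4.84 m/s
Around a low, centrifugal force acts outward with Coriolis, so pressure-gradient force balances both:
(1/ρ)|∂P/∂n| = fV + V²/R  →  V² + fR·V − fR·V_g = 0
With fR = 1.21×10⁻⁴ × 1633×10³ m = 197 m/s:
V = [−fR + √((fR)² + 4 fR V_g)]/2 = [−197 + √(197² + 4×197×4.84)]/2 = 4.72 m/s
Subgeostrophic (V < V_g = 4.84 m/s), as expected around a low.
Converting: 4.72 m/s × 3.6 = 17.0 km/h

17.0 km/h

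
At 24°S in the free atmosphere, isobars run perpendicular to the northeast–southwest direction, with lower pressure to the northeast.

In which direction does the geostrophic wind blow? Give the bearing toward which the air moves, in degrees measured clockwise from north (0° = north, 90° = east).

The pressure-gradient force points toward the northeast (bearing 045°).
Geostrophic balance: in the Southern Hemisphere the Coriolis force deflects motion to the left, so the geostrophic wind blows 90° to the left of the pressure-gradient force (low pressure on the right).
Rotating 045° by 90° counterclockwise gives 315° — the wind blows toward the northwest.

315°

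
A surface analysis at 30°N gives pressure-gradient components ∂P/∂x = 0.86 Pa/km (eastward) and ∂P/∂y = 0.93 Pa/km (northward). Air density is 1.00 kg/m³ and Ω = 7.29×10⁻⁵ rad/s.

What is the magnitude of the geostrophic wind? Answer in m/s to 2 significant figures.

Coriolis parameter at 30°N:
f = 2Ω sin φ = 2 × 7.29×10⁻⁵ × sin 30° = 7.29×10⁻⁵ s⁻¹
Component geostrophic relations (x east, y north):
u_g = −(1/(fρ)) ∂P/∂y,  v_g = (1/(fρ)) ∂P/∂x
u_g = −(0.93×10⁻³)/(7.29×10⁻⁵ × 1.00) = −12.8 m/s;  v_g = (0.86×10⁻³)/(7.29×10⁻⁵ × 1.00) = 11.8 m/s
|V_g| = √(u_g² + v_g²) = 17.4 m/s

17 m/s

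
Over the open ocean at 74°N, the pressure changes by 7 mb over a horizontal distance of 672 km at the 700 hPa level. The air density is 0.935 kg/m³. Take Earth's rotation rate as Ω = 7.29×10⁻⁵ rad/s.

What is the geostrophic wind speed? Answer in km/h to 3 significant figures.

Coriolis parameter at 74°N:
f = 2Ω sin φ = 2 × 7.29×10⁻⁵ × sin 74° = 1.40×10⁻⁴ s⁻¹
Pressure gradient: |∂P/∂n| = 700 Pa / 672000 m = 1.04×10⁻³ Pa/m
Geostrophic balance (pressure-gradient force = Coriolis force):
V_g = (1/(fρ)) |∂P/∂n| = 1.04×10⁻³ / (1.40×10⁻⁴ × 0.935) = 7.95 m/s
Converting: 7.95 m/s × 3.6 = 28.6 km/h

28.6 km/h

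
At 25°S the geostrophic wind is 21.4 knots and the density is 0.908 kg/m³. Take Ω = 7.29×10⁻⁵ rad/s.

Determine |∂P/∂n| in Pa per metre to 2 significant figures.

Coriolis parameter at 25°S:
f = 2Ω sin φ = 2 × 7.29×10⁻⁵ × sin 25° = 6.16×10⁻⁵ s⁻¹
Wind speed in SI: 21.4 knots = 11.0 m/s
Geostrophic balance rearranged: |∂P/∂n| = f ρ V_g
|∂P/∂n| = 6.16×10⁻⁵ × 0.908 × 11.0 = 6.16×10⁻⁴ Pa/m

6.2×10⁻⁴ Pa/m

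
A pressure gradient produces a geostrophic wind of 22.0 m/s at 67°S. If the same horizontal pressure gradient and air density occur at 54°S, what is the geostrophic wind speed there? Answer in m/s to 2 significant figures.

With the same pressure gradient and density, V_g ∝ 1/f ∝ 1/sin φ.
V₂ = V₁ · sin φ₁ / sin φ₂ = 22.0 × sin 67° / sin 54°
V₂ = 22.0 × 0.9205/0.8090 = 25 m/s

25 m/s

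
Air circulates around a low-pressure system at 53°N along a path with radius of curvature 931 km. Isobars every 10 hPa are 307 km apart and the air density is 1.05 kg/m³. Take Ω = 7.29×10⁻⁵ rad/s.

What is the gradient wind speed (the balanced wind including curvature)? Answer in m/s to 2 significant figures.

22 m/s

Coriolis parameter at 53°N:
f = 2Ω sin φ = 2 × 7.29×10⁻⁵ × sin 53° = 1.16×10⁻⁴ s⁻¹
Pressure gradient: |∂P/∂n| = 1000 Pa / 307000 m = 3.26×10⁻³ Pa/m
Geostrophic speed: V_g = |∂P/∂n|/(fρ) = 3.26×10⁻³/(1.16×10⁻⁴ × 1.05) = 26.6 m/s
Around a low, centrifugal force acts outward with Coriolis, so pressure-gradient force balances both:
(1/ρ)|∂P/∂n| = fV + V²/R  →  V² + fR·V − fR·V_g = 0
With fR = 1.16×10⁻⁴ × 931×10³ m = 108 m/s:
V = [−fR + √((fR)² + 4 fR V_g)]/2 = [−108 + √(108² + 4×108×26.6)]/2 = 22.1 m/s
Subgeostrophic (V < V_g = 26.6 m/s), as expected around a low.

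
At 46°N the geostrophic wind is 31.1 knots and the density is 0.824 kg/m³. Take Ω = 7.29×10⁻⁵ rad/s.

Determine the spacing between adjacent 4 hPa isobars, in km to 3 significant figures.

289 km

Coriolis parameter at 46°N:
f = 2Ω sin φ = 2 × 7.29×10⁻⁵ × sin 46° = 1.05×10⁻⁴ s⁻¹
Wind speed in SI: 31.1 knots = 16.0 m/s
Geostrophic balance rearranged: |∂P/∂n| = f ρ V_g
|∂P/∂n| = 1.05×10⁻⁴ × 0.824 × 16.0 = 1.38×10⁻³ Pa/m
Isobar spacing: Δn = ΔP/|∂P/∂n| = 400 Pa / 1.38×10⁻³ Pa/m = 289296 m ≈ 289 km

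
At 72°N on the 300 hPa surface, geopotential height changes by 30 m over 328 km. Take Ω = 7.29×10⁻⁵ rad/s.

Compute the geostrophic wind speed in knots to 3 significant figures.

Coriolis parameter at 72°N:
f = 2Ω sin φ = 2 × 7.29×10⁻⁵ × sin 72° = 1.39×10⁻⁴ s⁻¹
Height gradient: |∂Z/∂n| = 30 m / 328000 m = 9.15×10⁻⁵
On a pressure surface, geostrophic balance gives V_g = (g/f)|∂Z/∂n|:
V_g = 9.81 × 9.15×10⁻⁵ / 1.39×10⁻⁴ = 6.47 m/s
Converting: 6.47 m/s × 1.944 = 12.6 knots

12.6 knots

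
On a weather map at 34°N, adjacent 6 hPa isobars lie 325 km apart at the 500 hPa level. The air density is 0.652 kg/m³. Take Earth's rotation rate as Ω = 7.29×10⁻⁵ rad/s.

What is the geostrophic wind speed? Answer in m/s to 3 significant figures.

34.7 m/s

Coriolis parameter at 34°N:
f = 2Ω sin φ = 2 × 7.29×10⁻⁵ × sin 34° = 8.15×10⁻⁵ s⁻¹
Pressure gradient: |∂P/∂n| = 600 Pa / 325000 m = 1.85×10⁻³ Pa/m
Geostrophic balance (pressure-gradient force = Coriolis force):
V_g = (1/(fρ)) |∂P/∂n| = 1.85×10⁻³ / (8.15×10⁻⁵ × 0.652) = 34.7 m/s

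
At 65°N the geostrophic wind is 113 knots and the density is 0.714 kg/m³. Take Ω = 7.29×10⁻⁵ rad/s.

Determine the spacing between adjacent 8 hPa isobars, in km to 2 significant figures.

150 km

Coriolis parameter at 65°N:
f = 2Ω sin φ = 2 × 7.29×10⁻⁵ × sin 65° = 1.32×10⁻⁴ s⁻¹
Wind speed in SI: 113 knots = 58.1 m/s
Geostrophic balance rearranged: |∂P/∂n| = f ρ V_g
|∂P/∂n| = 1.32×10⁻⁴ × 0.714 × 58.1 = 5.48×10⁻³ Pa/m
Isobar spacing: Δn = ΔP/|∂P/∂n| = 800 Pa / 5.48×10⁻³ Pa/m = 145862 m ≈ 150 km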